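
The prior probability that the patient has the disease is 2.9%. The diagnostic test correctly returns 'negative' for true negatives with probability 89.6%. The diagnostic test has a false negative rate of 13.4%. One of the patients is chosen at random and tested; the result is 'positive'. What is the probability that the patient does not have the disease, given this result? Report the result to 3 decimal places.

P(¬H | E) ≈ 0.801

Write H for 'the patient has the disease'. Prior odds H:¬H = 0.029/0.971 = 0.029866. For the 'positive' outcome, the likelihood ratio is 0.866/0.104 = 8.3269.
Posterior odds = 0.029866 × 8.3269 = 0.24869, so P(H|E) = 0.24869/(1+0.24869) = 0.199. Then P(¬H|E) = 1 − 0.199 = 0.801.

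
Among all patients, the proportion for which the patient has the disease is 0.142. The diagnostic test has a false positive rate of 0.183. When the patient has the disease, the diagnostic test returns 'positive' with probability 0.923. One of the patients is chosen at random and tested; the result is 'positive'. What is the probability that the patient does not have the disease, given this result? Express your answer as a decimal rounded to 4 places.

P(¬H | E) ≈ 0.5450

Write H for 'the patient has the disease'. Prior odds H:¬H = 0.142/0.858 = 0.16550. For the 'positive' outcome, the likelihood ratio is 0.923/0.183 = 5.0437.
Posterior odds = 0.16550 × 5.0437 = 0.83474, so P(H|E) = 0.83474/(1+0.83474) = 0.4550. Then P(¬H|E) = 1 − 0.4550 = 0.5450.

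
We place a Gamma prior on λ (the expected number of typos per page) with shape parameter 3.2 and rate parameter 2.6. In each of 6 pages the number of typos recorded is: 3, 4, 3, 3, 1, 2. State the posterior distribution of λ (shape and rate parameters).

Posterior: Gamma(shape=19.2, rate=8.6)

The Poisson likelihood adds the total count to the shape and the number of exposure periods to the rate. Here ∑xᵢ = 16 and n = 6, so shape 3.2→19.2 and rate 2.6→8.6.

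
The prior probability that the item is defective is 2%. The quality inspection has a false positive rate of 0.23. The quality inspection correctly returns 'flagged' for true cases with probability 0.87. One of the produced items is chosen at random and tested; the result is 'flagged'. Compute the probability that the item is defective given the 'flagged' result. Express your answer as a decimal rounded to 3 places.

Write H for 'the item is defective'. Prior odds H:¬H = 0.02/0.98 = 0.020408. For the 'flagged' outcome, the likelihood ratio is 0.87/0.23 = 3.7826.
Posterior odds = 0.020408 × 3.7826 = 0.077196, so P(H|E) = 0.077196/(1+0.077196) = 0.072.

P(H | E) ≈ 0.072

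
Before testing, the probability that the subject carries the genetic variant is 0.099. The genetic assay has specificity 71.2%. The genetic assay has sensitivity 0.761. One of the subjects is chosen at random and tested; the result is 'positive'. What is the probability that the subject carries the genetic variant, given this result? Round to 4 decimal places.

Write H for 'the subject carries the genetic variant'. Prior odds H:¬H = 0.099/0.901 = 0.10988. For the 'positive' outcome, the likelihood ratio is 0.761/0.288 = 2.6424.
Posterior odds = 0.10988 × 2.6424 = 0.29034, so P(H|E) = 0.29034/(1+0.29034) = 0.2250.

P(H | E) ≈ 0.2250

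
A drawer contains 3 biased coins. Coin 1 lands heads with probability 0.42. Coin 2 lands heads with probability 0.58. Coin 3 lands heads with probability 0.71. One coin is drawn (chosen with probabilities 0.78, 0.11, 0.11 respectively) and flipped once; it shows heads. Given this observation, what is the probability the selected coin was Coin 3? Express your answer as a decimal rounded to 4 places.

Posterior probability ≈ 0.1663

Tabulate prior·likelihood by source: [1] prior 0.78, lik 0.42, product 0.3276; [2] prior 0.11, lik 0.58, product 0.06380; [3] prior 0.11, lik 0.71, product 0.07810.
Normalizing constant = 0.46950; the posterior for Coin 3 is its product over the sum, 0.07810/0.46950 = 0.1663.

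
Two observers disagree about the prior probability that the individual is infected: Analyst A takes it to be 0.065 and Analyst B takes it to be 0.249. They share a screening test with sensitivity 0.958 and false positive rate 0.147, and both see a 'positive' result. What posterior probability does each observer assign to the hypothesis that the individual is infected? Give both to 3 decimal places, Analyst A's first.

Analyst A: 0.312; Analyst B: 0.684

The likelihood ratio for a 'positive' result is 0.958/0.147 = 6.5170.
Analyst A: prior odds 0.065/0.935 = 0.069519; posterior odds 0.45305; posterior probability 0.312.
Analyst B: prior odds 0.249/0.751 = 0.33156; posterior odds 2.1608; posterior probability 0.684.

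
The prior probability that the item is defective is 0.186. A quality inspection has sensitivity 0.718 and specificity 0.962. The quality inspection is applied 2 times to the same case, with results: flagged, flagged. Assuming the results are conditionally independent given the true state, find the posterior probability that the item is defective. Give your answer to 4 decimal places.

Let H be the event that the item is defective; start with P(H) = 0.186. P('flagged'|H) = 0.718, P('flagged'|¬H) = 0.038.
Update on result 1 ('flagged'): P(H) ← 0.718·0.1860 / (0.718·0.1860 + 0.038·0.8140) = 0.13355/0.16448 = 0.8119.
Update on result 2 ('flagged'): P(H) ← 0.718·0.8119 / (0.718·0.8119 + 0.038·0.1881) = 0.58297/0.59012 = 0.9879.

Posterior P(H) ≈ 0.9879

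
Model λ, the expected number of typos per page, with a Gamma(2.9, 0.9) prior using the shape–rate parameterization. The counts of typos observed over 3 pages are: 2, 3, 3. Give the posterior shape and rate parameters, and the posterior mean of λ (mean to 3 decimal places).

Posterior: Gamma(shape=10.9, rate=3.9); mean ≈ 2.795

Total count ∑xᵢ = 8 over n = 3 pages.
Gamma is conjugate to the Poisson likelihood: posterior is Gamma(shape = 2.9+8 = 10.9, rate = 0.9+3 = 3.9).
E[λ | data] = 10.9/3.9 = 2.795.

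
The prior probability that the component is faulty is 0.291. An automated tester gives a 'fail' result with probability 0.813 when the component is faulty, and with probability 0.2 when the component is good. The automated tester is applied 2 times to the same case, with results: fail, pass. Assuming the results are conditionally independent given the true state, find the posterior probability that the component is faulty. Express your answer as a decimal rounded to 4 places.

Let H be the event that the component is faulty; start with P(H) = 0.291. P('fail'|H) = 0.813, P('fail'|¬H) = 0.2.
Update on result 1 ('fail'): P(H) ← 0.813·0.2910 / (0.813·0.2910 + 0.2·0.7090) = 0.23658/0.37838 = 0.6252.
Update on result 2 ('pass'): P(H) ← 0.187·0.6252 / (0.187·0.6252 + 0.8·0.3748) = 0.11692/0.41672 = 0.2806.

Posterior P(H) ≈ 0.2806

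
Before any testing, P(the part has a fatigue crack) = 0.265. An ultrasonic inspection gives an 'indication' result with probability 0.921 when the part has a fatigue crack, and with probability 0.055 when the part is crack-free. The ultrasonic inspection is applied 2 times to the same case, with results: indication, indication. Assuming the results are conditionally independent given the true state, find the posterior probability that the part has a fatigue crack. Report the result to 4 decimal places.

Let H be the event that the part has a fatigue crack; start with P(H) = 0.265. P('indication'|H) = 0.921, P('indication'|¬H) = 0.055.
Update on result 1 ('indication'): P(H) ← 0.921·0.2650 / (0.921·0.2650 + 0.055·0.7350) = 0.24407/0.28449 = 0.8579.
Update on result 2 ('indication'): P(H) ← 0.921·0.8579 / (0.921·0.8579 + 0.055·0.1421) = 0.79013/0.79794 = 0.9902.

Posterior P(H) ≈ 0.9902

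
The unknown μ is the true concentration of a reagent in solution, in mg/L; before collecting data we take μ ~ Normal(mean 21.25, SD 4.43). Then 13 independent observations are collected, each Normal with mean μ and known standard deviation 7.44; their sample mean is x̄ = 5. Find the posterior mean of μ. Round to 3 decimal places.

Posterior mean ≈ 7.897

Prior precision 1/τ₀² = 1/4.43² = 0.0509557; data precision n/σ² = 13/7.44² = 0.234854.
Posterior precision = 0.0509557 + 0.234854 = 0.285809.
Posterior mean = (0.0509557·21.25 + 0.234854·5) / 0.285809 = 7.897.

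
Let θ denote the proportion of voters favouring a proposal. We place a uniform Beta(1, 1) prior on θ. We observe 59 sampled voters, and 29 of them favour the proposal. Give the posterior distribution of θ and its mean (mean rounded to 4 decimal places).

Observing 29 successes and 30 failures updates Beta(1, 1) by adding the success and failure counts to the two shape parameters: α = 1+29 = 30, β = 1+30 = 31.
Posterior mean = α/(α+β) = 30/61 = 0.4918.

Posterior: Beta(30, 31); mean ≈ 0.4918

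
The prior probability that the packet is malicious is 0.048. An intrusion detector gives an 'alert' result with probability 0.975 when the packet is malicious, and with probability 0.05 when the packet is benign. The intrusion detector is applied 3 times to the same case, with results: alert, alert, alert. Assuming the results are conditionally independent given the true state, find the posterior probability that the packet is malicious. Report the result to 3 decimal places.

Posterior P(H) ≈ 0.997

With H the event that the packet is malicious, the joint likelihood of the observed sequence is P(data|H) = 0.975·0.975·0.975 = 0.92686 and P(data|¬H) = 0.05·0.05·0.05 = 0.00012500.
Bayes: P(H|data) = 0.048·0.92686 / (0.048·0.92686 + 0.952·0.00012500) = 0.044489/0.044608 = 0.9973.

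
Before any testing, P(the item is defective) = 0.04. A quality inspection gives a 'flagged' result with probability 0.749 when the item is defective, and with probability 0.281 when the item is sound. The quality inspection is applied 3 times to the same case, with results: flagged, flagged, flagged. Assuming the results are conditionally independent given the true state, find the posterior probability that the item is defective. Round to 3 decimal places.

With H the event that the item is defective, the joint likelihood of the observed sequence is P(data|H) = 0.749·0.749·0.749 = 0.42019 and P(data|¬H) = 0.281·0.281·0.281 = 0.022188.
Bayes: P(H|data) = 0.04·0.42019 / (0.04·0.42019 + 0.96·0.022188) = 0.016808/0.038108 = 0.4411.

Posterior P(H) ≈ 0.441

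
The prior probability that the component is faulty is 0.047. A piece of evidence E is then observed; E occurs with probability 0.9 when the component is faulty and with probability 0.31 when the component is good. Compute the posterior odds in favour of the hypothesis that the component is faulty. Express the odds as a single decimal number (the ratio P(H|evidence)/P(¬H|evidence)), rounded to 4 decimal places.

Posterior odds ≈ 0.1432

Prior odds = 0.047/(1−0.047) = 0.049318.
Likelihood ratio for E = 0.9/0.31 = 2.9032.
Posterior odds = prior odds × LR = 0.14318.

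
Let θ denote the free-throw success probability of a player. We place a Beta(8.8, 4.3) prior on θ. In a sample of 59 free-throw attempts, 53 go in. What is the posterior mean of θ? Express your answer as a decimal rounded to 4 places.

The binomial likelihood is conjugate to the Beta prior: with 53 successes and 6 failures, the posterior is Beta(8.8+53, 4.3+6) = Beta(61.8, 10.3).
E[θ | data] = 61.8/(61.8+10.3) = 0.8571.

Posterior mean ≈ 0.8571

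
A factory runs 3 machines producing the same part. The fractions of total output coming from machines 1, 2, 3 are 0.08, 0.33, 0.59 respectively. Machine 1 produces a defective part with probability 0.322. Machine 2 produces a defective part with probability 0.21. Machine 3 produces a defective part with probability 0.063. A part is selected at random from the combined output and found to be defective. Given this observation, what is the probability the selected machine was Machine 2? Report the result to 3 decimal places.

Posterior probability ≈ 0.524

Tabulate prior·likelihood by source: [1] prior 0.08, lik 0.322, product 0.02576; [2] prior 0.33, lik 0.21, product 0.06930; [3] prior 0.59, lik 0.063, product 0.03717.
Normalizing constant = 0.13223; the posterior for Machine 2 is its product over the sum, 0.06930/0.13223 = 0.524.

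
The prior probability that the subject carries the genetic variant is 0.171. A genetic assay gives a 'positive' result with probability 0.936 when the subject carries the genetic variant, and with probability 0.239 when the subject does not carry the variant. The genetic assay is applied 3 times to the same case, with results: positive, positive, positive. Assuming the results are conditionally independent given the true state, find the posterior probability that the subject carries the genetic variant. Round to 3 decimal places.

Posterior P(H) ≈ 0.925

With H the event that the subject carries the genetic variant, the joint likelihood of the observed sequence is P(data|H) = 0.936·0.936·0.936 = 0.82003 and P(data|¬H) = 0.239·0.239·0.239 = 0.013652.
Bayes: P(H|data) = 0.171·0.82003 / (0.171·0.82003 + 0.829·0.013652) = 0.14022/0.15154 = 0.9253.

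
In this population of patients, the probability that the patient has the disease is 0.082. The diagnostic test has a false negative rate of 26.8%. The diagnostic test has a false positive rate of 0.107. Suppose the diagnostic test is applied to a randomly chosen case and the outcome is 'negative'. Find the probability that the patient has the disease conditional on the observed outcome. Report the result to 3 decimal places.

Write H for 'the patient has the disease'. Prior odds H:¬H = 0.082/0.918 = 0.089325. For the 'negative' outcome, the likelihood ratio is 0.268/0.893 = 0.30011.
Posterior odds = 0.089325 × 0.30011 = 0.026807, so P(H|E) = 0.026807/(1+0.026807) = 0.026.

P(H | E) ≈ 0.026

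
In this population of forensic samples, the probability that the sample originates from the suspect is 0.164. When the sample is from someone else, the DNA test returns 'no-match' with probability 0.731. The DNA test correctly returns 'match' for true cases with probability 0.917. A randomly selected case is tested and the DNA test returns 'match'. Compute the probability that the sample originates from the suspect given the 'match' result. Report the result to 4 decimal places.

Write H for 'the sample originates from the suspect'. Prior odds H:¬H = 0.164/0.836 = 0.19617. For the 'match' outcome, the likelihood ratio is 0.917/0.269 = 3.4089.
Posterior odds = 0.19617 × 3.4089 = 0.66874, so P(H|E) = 0.66874/(1+0.66874) = 0.4007.

P(H | E) ≈ 0.4007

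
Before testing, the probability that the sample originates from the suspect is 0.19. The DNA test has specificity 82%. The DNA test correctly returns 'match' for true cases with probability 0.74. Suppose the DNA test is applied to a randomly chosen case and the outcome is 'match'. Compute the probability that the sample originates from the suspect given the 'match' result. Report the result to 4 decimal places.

Let H be the event that the sample originates from the suspect. P(H) = 0.19, so P(¬H) = 0.81. With E the 'match' result, P(E|H) = 0.74 and P(E|¬H) = 0.18.
P(E) = 0.74·0.19 + 0.18·0.81 = 0.14060 + 0.14580 = 0.28640.
By Bayes' theorem, P(H|E) = 0.14060 / 0.28640 = 0.4909.

P(H | E) ≈ 0.4909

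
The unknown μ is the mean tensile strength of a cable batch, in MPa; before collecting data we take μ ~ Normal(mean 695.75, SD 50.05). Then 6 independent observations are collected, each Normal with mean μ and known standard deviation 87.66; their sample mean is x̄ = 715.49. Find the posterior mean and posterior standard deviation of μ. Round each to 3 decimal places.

Posterior mean ≈ 708.812; posterior SD ≈ 29.111

Prior precision 1/τ₀² = 1/50.05² = 0.00039920; data precision n/σ² = 6/87.66² = 0.00078082.
Posterior precision = 0.00039920 + 0.00078082 = 0.00118002, giving posterior SD = 1/√0.00118002 = 29.111.
Posterior mean = (0.00039920·695.75 + 0.00078082·715.49) / 0.00118002 = 708.812.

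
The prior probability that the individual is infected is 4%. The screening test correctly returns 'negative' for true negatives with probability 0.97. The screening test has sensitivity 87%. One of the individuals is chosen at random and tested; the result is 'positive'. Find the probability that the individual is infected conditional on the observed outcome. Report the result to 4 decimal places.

Let H be the event that the individual is infected. P(H) = 0.04, so P(¬H) = 0.96. With E the 'positive' result, P(E|H) = 0.87 and P(E|¬H) = 0.03.
P(E) = 0.87·0.04 + 0.03·0.96 = 0.034800 + 0.028800 = 0.063600.
By Bayes' theorem, P(H|E) = 0.034800 / 0.063600 = 0.5472.

P(H | E) ≈ 0.5472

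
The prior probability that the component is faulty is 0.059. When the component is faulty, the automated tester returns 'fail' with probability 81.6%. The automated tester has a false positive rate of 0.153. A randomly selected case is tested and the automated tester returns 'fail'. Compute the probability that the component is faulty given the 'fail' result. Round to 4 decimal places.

Write H for 'the component is faulty'. Prior odds H:¬H = 0.059/0.941 = 0.062699. For the 'fail' outcome, the likelihood ratio is 0.816/0.153 = 5.3333.
Posterior odds = 0.062699 × 5.3333 = 0.33440, so P(H|E) = 0.33440/(1+0.33440) = 0.2506.

P(H | E) ≈ 0.2506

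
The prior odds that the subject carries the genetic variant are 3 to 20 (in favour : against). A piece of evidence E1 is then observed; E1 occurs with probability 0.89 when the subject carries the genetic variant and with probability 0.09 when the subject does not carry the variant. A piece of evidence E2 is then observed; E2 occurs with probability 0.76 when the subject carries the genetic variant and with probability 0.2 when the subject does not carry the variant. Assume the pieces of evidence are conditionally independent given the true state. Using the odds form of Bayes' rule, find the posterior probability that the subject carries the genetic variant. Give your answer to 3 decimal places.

Posterior probability ≈ 0.849

Prior odds = 3/20 = 0.15000.
Likelihood ratio for E1 = 0.89/0.09 = 9.8889.
Likelihood ratio for E2 = 0.76/0.2 = 3.8000.
Posterior odds = prior odds × LR₁ × LR₂ = 5.6367.
Posterior probability = odds/(1+odds) = 5.6367/6.6367 = 0.849.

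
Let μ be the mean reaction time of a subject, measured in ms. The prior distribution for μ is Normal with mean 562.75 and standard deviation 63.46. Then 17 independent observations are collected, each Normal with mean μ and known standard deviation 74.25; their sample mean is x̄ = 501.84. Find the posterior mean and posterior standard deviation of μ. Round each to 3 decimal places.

Posterior mean ≈ 506.379; posterior SD ≈ 17.324

With known σ, the Normal prior is conjugate. Weight on the data is w = (n/σ²)/(n/σ² + 1/τ₀²) = 0.00308359/(0.00308359+0.00024831) = 0.92547.
Posterior mean = w·x̄ + (1−w)·μ₀ = 0.92547·501.84 + 0.074526·562.75 = 506.379. Posterior variance = 1/(0.00308359+0.00024831) = 300.129, so SD = 17.324.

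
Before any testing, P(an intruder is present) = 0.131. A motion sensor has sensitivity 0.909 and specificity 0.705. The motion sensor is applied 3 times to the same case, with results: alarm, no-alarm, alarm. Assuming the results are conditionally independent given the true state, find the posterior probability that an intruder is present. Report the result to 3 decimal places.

With H the event that an intruder is present, the joint likelihood of the observed sequence is P(data|H) = 0.909·0.091·0.909 = 0.075192 and P(data|¬H) = 0.295·0.705·0.295 = 0.061353.
Bayes: P(H|data) = 0.131·0.075192 / (0.131·0.075192 + 0.869·0.061353) = 0.0098501/0.063166 = 0.1559.

Posterior P(H) ≈ 0.156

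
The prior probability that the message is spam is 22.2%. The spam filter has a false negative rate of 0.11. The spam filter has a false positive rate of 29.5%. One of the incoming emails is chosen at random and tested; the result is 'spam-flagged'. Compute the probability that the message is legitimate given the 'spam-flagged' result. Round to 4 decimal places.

P(¬H | E) ≈ 0.5374

Let H be the event that the message is spam. P(H) = 0.222, so P(¬H) = 0.778. With E the 'spam-flagged' result, P(E|H) = 0.89 and P(E|¬H) = 0.295.
P(E) = 0.89·0.222 + 0.295·0.778 = 0.19758 + 0.22951 = 0.42709.
By Bayes' theorem, P(H|E) = 0.19758 / 0.42709 = 0.4626. Hence P(¬H|E) = 1 − 0.4626 = 0.5374.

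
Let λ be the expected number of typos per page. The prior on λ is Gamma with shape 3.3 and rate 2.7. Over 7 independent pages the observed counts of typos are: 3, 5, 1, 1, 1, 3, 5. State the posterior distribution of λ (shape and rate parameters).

Total count ∑xᵢ = 19 over n = 7 pages.
Gamma is conjugate to the Poisson likelihood: posterior is Gamma(shape = 3.3+19 = 22.3, rate = 2.7+7 = 9.7).

Posterior: Gamma(shape=22.3, rate=9.7)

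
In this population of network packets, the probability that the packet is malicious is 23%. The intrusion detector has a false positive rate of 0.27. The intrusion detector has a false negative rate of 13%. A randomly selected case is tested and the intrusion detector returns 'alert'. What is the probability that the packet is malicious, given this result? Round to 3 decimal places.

Let H be the event that the packet is malicious. P(H) = 0.23, so P(¬H) = 0.77. With E the 'alert' result, P(E|H) = 0.87 and P(E|¬H) = 0.27.
P(E) = 0.87·0.23 + 0.27·0.77 = 0.20010 + 0.20790 = 0.40800.
By Bayes' theorem, P(H|E) = 0.20010 / 0.40800 = 0.490.

P(H | E) ≈ 0.490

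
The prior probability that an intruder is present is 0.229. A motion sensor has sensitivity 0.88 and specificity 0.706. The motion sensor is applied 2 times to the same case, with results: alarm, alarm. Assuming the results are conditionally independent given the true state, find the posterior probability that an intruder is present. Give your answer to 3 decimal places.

Posterior P(H) ≈ 0.727

With H the event that an intruder is present, the joint likelihood of the observed sequence is P(data|H) = 0.88·0.88 = 0.77440 and P(data|¬H) = 0.294·0.294 = 0.086436.
Bayes: P(H|data) = 0.229·0.77440 / (0.229·0.77440 + 0.771·0.086436) = 0.17734/0.24398 = 0.7269.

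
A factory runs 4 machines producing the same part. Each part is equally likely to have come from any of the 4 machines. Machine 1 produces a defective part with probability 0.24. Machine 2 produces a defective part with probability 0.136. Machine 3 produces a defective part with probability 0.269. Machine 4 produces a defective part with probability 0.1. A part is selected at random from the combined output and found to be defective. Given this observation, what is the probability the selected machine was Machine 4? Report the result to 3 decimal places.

Posterior probability ≈ 0.134

P(defective|M1) = 0.24; P(defective|M2) = 0.136; P(defective|M3) = 0.269; P(defective|M4) = 0.1.
Prior × likelihood for each source: 0.25·0.24=0.06000, 0.25·0.136=0.03400, 0.25·0.269=0.06725, 0.25·0.1=0.02500. Summing gives P(defective) = 0.18625.
P(Machine 4 | defective) = 0.02500 / 0.18625 = 0.134.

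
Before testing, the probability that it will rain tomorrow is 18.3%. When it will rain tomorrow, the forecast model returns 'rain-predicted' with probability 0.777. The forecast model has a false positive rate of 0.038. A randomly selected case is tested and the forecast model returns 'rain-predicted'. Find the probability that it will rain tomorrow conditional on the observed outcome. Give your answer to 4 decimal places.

P(H | E) ≈ 0.8208

Let H be the event that it will rain tomorrow. P(H) = 0.183, so P(¬H) = 0.817. With E the 'rain-predicted' result, P(E|H) = 0.777 and P(E|¬H) = 0.038.
P(E) = 0.777·0.183 + 0.038·0.817 = 0.14219 + 0.031046 = 0.17324.
By Bayes' theorem, P(H|E) = 0.14219 / 0.17324 = 0.8208.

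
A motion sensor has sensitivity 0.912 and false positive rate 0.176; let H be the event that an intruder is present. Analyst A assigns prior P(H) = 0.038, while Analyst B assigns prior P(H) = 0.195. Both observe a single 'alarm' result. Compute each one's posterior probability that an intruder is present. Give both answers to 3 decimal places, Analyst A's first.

The likelihood ratio for an 'alarm' result is 0.912/0.176 = 5.1818.
Analyst A: prior odds 0.038/0.962 = 0.039501; posterior odds 0.20469; posterior probability 0.170.
Analyst B: prior odds 0.195/0.805 = 0.24224; posterior odds 1.2552; posterior probability 0.557.

Analyst A: 0.170; Analyst B: 0.557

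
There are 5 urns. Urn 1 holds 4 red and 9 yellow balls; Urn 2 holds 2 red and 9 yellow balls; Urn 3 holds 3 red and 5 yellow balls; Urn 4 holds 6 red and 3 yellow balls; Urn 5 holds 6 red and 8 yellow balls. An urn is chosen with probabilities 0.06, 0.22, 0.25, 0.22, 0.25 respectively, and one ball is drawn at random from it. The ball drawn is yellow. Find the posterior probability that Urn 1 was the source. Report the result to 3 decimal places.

Tabulate prior·likelihood by source: [1] prior 0.06, lik 0.6923, product 0.04154; [2] prior 0.22, lik 0.8182, product 0.1800; [3] prior 0.25, lik 0.625, product 0.1562; [4] prior 0.22, lik 0.3333, product 0.07333; [5] prior 0.25, lik 0.5714, product 0.1429.
Normalizing constant = 0.59398; the posterior for Urn 1 is its product over the sum, 0.04154/0.59398 = 0.070.

Posterior probability ≈ 0.070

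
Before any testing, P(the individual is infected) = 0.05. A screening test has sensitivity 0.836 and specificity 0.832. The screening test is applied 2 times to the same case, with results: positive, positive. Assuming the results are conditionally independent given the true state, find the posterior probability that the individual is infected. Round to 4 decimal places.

Let H be the event that the individual is infected; start with P(H) = 0.05. P('positive'|H) = 0.836, P('positive'|¬H) = 0.168.
Update on result 1 ('positive'): P(H) ← 0.836·0.0500 / (0.836·0.0500 + 0.168·0.9500) = 0.041800/0.20140 = 0.2075.
Update on result 2 ('positive'): P(H) ← 0.836·0.2075 / (0.836·0.2075 + 0.168·0.7925) = 0.17351/0.30664 = 0.5658.

Posterior P(H) ≈ 0.5658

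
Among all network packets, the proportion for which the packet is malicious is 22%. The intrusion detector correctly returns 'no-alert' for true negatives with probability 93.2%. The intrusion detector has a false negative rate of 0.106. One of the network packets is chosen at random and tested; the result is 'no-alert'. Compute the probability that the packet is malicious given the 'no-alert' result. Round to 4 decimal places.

Let H be the event that the packet is malicious. P(H) = 0.22, so P(¬H) = 0.78. With E the 'no-alert' result, P(E|H) = 0.106 and P(E|¬H) = 0.932.
P(E) = 0.106·0.22 + 0.932·0.78 = 0.023320 + 0.72696 = 0.75028.
By Bayes' theorem, P(H|E) = 0.023320 / 0.75028 = 0.0311.

P(H | E) ≈ 0.0311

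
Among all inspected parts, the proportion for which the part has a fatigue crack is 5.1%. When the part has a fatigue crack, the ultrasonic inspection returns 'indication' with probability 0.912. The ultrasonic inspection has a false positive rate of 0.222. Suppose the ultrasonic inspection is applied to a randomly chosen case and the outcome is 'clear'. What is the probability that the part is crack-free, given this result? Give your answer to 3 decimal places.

P(¬H | E) ≈ 0.994

Write H for 'the part has a fatigue crack'. Prior odds H:¬H = 0.051/0.949 = 0.053741. For the 'clear' outcome, the likelihood ratio is 0.088/0.778 = 0.11311.
Posterior odds = 0.053741 × 0.11311 = 0.0060786, so P(H|E) = 0.0060786/(1+0.0060786) = 0.006. Then P(¬H|E) = 1 − 0.006 = 0.994.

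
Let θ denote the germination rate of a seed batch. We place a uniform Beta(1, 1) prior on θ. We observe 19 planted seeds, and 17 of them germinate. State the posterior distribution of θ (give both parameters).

The binomial likelihood is conjugate to the Beta prior: with 17 successes and 2 failures, the posterior is Beta(1+17, 1+2) = Beta(18, 3).

Posterior: Beta(18, 3)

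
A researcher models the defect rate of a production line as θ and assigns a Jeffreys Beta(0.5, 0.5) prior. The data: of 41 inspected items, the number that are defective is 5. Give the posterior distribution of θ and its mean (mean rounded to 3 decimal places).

Posterior: Beta(5.5, 36.5); mean ≈ 0.131

The binomial likelihood is conjugate to the Beta prior: with 5 successes and 36 failures, the posterior is Beta(0.5+5, 0.5+36) = Beta(5.5, 36.5).
Posterior mean = α/(α+β) = 5.5/42 = 0.131.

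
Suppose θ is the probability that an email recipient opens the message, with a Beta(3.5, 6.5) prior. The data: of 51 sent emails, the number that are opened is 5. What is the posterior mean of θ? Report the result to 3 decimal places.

Posterior mean ≈ 0.139

Observing 5 successes and 46 failures updates Beta(3.5, 6.5) by adding the success and failure counts to the two shape parameters: α = 3.5+5 = 8.5, β = 6.5+46 = 52.5.
Posterior mean = α/(α+β) = 8.5/61 = 0.139.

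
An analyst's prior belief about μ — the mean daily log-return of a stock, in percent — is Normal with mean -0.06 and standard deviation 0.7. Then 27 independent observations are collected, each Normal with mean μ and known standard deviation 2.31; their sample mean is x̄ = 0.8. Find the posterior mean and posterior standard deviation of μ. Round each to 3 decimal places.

Prior precision 1/τ₀² = 1/0.7² = 2.04082; data precision n/σ² = 27/2.31² = 5.05988.
Posterior precision = 2.04082 + 5.05988 = 7.10069, giving posterior SD = 1/√7.10069 = 0.375.
Posterior mean = (2.04082·-0.06 + 5.05988·0.8) / 7.10069 = 0.553.

Posterior mean ≈ 0.553; posterior SD ≈ 0.375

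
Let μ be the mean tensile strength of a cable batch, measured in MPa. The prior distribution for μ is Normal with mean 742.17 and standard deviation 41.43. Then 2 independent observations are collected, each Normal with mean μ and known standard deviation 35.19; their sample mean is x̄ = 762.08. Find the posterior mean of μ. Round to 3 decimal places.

With known σ, the Normal prior is conjugate. Weight on the data is w = (n/σ²)/(n/σ² + 1/τ₀²) = 0.00161507/(0.00161507+0.00058260) = 0.73490.
Posterior mean = w·x̄ + (1−w)·μ₀ = 0.73490·762.08 + 0.26510·742.17 = 756.802.

Posterior mean ≈ 756.802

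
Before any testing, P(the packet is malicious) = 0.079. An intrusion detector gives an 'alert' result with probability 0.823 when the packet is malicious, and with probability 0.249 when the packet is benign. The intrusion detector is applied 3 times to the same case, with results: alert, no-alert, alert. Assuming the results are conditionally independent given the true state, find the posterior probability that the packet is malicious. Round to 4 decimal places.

Let H be the event that the packet is malicious; start with P(H) = 0.079. P('alert'|H) = 0.823, P('alert'|¬H) = 0.249.
Update on result 1 ('alert'): P(H) ← 0.823·0.0790 / (0.823·0.0790 + 0.249·0.9210) = 0.065017/0.29435 = 0.2209.
Update on result 2 ('no-alert'): P(H) ← 0.177·0.2209 / (0.177·0.2209 + 0.751·0.7791) = 0.039097/0.62421 = 0.0626.
Update on result 3 ('alert'): P(H) ← 0.823·0.0626 / (0.823·0.0626 + 0.249·0.9374) = 0.051548/0.28495 = 0.1809.

Posterior P(H) ≈ 0.1809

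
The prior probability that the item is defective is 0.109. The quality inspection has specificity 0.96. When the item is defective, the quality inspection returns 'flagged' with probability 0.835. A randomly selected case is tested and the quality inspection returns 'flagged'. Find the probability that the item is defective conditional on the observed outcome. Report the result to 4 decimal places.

P(H | E) ≈ 0.7186

Let H be the event that the item is defective. P(H) = 0.109, so P(¬H) = 0.891. With E the 'flagged' result, P(E|H) = 0.835 and P(E|¬H) = 0.04.
P(E) = 0.835·0.109 + 0.04·0.891 = 0.091015 + 0.035640 = 0.12665.
By Bayes' theorem, P(H|E) = 0.091015 / 0.12665 = 0.7186.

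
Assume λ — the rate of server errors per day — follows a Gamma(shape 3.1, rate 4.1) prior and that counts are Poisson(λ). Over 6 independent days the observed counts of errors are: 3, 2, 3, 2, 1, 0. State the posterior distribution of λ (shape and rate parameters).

Posterior: Gamma(shape=14.1, rate=10.1)

The Poisson likelihood adds the total count to the shape and the number of exposure periods to the rate. Here ∑xᵢ = 11 and n = 6, so shape 3.1→14.1 and rate 4.1→10.1.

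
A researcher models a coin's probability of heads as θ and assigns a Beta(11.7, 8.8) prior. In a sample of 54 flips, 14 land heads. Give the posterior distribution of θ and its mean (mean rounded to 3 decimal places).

Posterior: Beta(25.7, 48.8); mean ≈ 0.345

The binomial likelihood is conjugate to the Beta prior: with 14 successes and 40 failures, the posterior is Beta(11.7+14, 8.8+40) = Beta(25.7, 48.8).
E[θ | data] = 25.7/(25.7+48.8) = 0.345.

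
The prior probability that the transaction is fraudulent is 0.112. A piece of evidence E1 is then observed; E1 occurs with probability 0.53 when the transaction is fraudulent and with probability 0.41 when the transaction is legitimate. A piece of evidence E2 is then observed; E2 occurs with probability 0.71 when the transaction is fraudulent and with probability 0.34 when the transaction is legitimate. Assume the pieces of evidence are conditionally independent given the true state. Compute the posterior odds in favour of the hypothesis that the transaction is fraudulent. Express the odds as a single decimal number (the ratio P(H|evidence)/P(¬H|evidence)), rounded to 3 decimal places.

Prior odds = 0.112/(1−0.112) = 0.12613.
Likelihood ratio for E1 = 0.53/0.41 = 1.2927.
Likelihood ratio for E2 = 0.71/0.34 = 2.0882.
Posterior odds = prior odds × LR₁ × LR₂ = 0.34047.

Posterior odds ≈ 0.340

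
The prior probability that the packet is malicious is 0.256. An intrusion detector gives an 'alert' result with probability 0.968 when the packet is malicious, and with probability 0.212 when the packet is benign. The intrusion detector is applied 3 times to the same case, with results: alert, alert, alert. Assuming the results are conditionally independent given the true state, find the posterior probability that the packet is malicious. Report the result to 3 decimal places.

Let H be the event that the packet is malicious; start with P(H) = 0.256. P('alert'|H) = 0.968, P('alert'|¬H) = 0.212.
Update on result 1 ('alert'): P(H) ← 0.968·0.2560 / (0.968·0.2560 + 0.212·0.7440) = 0.24781/0.40554 = 0.6111.
Update on result 2 ('alert'): P(H) ← 0.968·0.6111 / (0.968·0.6111 + 0.212·0.3889) = 0.59151/0.67396 = 0.8777.
Update on result 3 ('alert'): P(H) ← 0.968·0.8777 / (0.968·0.8777 + 0.212·0.1223) = 0.84957/0.87551 = 0.9704.

Posterior P(H) ≈ 0.970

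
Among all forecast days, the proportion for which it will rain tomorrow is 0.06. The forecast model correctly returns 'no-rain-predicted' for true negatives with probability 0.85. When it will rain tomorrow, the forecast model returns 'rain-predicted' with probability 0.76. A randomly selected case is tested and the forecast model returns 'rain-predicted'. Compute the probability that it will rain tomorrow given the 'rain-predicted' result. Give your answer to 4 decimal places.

P(H | E) ≈ 0.2444

Let H be the event that it will rain tomorrow. P(H) = 0.06, so P(¬H) = 0.94. With E the 'rain-predicted' result, P(E|H) = 0.76 and P(E|¬H) = 0.15.
P(E) = 0.76·0.06 + 0.15·0.94 = 0.045600 + 0.14100 = 0.18660.
By Bayes' theorem, P(H|E) = 0.045600 / 0.18660 = 0.2444.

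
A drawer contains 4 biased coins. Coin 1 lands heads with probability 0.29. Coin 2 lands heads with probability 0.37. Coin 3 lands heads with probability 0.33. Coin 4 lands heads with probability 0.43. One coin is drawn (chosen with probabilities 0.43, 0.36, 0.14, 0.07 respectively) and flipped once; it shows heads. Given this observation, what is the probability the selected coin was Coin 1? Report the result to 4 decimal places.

Posterior probability ≈ 0.3731

Tabulate prior·likelihood by source: [1] prior 0.43, lik 0.29, product 0.1247; [2] prior 0.36, lik 0.37, product 0.1332; [3] prior 0.14, lik 0.33, product 0.04620; [4] prior 0.07, lik 0.43, product 0.03010.
Normalizing constant = 0.33420; the posterior for Coin 1 is its product over the sum, 0.1247/0.33420 = 0.3731.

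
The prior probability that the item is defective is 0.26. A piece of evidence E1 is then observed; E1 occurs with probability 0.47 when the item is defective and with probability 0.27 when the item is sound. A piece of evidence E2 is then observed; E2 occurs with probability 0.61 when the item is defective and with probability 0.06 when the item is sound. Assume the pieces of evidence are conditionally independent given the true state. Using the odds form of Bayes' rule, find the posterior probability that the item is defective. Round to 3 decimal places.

Prior odds = 0.26/(1−0.26) = 0.35135. In log-odds, ln(0.35135) = -1.0460.
Add log likelihood ratios: ln(1.7407) + ln(10.167) = 2.8734.
Posterior log-odds = 1.8275, so posterior odds = exp(1.8275) = 6.2181. Converting, P(H|E) = 6.2181/7.2181 = 0.861.

Posterior probability ≈ 0.861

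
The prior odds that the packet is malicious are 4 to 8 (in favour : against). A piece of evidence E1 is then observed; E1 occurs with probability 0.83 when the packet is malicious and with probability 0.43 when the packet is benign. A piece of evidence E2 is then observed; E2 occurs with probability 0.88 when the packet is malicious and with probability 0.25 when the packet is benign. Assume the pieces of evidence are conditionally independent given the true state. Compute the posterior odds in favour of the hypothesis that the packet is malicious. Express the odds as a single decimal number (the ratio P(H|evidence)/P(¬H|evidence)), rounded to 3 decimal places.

Posterior odds ≈ 3.397

Prior odds = 4/8 = 0.50000.
Likelihood ratio for E1 = 0.83/0.43 = 1.9302.
Likelihood ratio for E2 = 0.88/0.25 = 3.5200.
Posterior odds = prior odds × LR₁ × LR₂ = 3.3972.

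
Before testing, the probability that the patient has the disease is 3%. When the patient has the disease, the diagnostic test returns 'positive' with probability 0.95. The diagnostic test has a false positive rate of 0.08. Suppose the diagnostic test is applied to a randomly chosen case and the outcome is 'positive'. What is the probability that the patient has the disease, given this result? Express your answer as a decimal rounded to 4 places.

P(H | E) ≈ 0.2686

Let H be the event that the patient has the disease. P(H) = 0.03, so P(¬H) = 0.97. With E the 'positive' result, P(E|H) = 0.95 and P(E|¬H) = 0.08.
P(E) = 0.95·0.03 + 0.08·0.97 = 0.028500 + 0.077600 = 0.10610.
By Bayes' theorem, P(H|E) = 0.028500 / 0.10610 = 0.2686.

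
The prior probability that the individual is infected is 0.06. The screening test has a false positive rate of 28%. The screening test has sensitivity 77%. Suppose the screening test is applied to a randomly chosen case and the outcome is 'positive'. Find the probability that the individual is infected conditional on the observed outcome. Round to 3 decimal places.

Let H be the event that the individual is infected. P(H) = 0.06, so P(¬H) = 0.94. With E the 'positive' result, P(E|H) = 0.77 and P(E|¬H) = 0.28.
P(E) = 0.77·0.06 + 0.28·0.94 = 0.046200 + 0.26320 = 0.30940.
By Bayes' theorem, P(H|E) = 0.046200 / 0.30940 = 0.149.

P(H | E) ≈ 0.149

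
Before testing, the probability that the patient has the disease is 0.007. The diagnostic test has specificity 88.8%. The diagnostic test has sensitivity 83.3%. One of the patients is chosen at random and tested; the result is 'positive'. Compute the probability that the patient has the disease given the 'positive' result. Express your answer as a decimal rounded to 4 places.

Let H be the event that the patient has the disease. P(H) = 0.007, so P(¬H) = 0.993. With E the 'positive' result, P(E|H) = 0.833 and P(E|¬H) = 0.112.
P(E) = 0.833·0.007 + 0.112·0.993 = 0.0058310 + 0.11122 = 0.11705.
By Bayes' theorem, P(H|E) = 0.0058310 / 0.11705 = 0.0498.

P(H | E) ≈ 0.0498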